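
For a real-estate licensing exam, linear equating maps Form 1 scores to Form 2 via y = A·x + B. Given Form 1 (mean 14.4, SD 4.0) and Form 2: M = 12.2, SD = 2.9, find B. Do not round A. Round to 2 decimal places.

1.76

A = SD_Y / SD_X = 2.9 / 4.0 = 0.725000
B = M_Y − A·M_X = 12.2 − 0.725000 × 14.4 = 1.76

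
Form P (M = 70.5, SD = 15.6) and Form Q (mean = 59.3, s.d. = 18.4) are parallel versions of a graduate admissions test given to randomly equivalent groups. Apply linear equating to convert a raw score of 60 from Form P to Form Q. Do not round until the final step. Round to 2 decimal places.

Linear equating: y = (SD_Y/SD_X)(x − M_X) + M_Y
y = (18.4/15.6)(60 − 70.5) + 59.3
y = 1.179487 × -10.5 + 59.3 = -12.3846 + 59.3 = 46.92

46.92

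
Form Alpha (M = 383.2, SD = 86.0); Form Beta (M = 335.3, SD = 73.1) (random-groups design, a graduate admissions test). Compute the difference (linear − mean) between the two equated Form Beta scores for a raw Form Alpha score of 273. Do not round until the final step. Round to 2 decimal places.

Mean-equated: 273 + (335.3 − 383.2) = 225.10
Linear-equated: (73.1/86.0)(273 − 383.2) + 335.3 = 241.630
Difference = 241.630 − 225.10 = 16.53

16.53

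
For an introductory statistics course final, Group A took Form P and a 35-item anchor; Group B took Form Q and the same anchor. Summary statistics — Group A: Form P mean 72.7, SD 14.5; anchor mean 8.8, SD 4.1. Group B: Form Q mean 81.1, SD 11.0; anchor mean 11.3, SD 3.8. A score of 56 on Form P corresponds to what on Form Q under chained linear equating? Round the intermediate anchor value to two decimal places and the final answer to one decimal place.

60.2

Form P → anchor (Group A): v = (4.1/14.5)(56 − 72.7) + 8.8 = 4.08
anchor → Form Q (Group B): y = (11.0/3.8)(4.08 − 11.3) + 81.1 = 60.2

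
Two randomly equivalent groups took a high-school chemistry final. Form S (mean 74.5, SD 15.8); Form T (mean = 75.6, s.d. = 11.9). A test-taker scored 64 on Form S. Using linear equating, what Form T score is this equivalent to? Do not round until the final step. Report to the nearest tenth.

67.7

Linear equating: y = (SD_Y/SD_X)(x − M_X) + M_Y
y = (11.9/15.8)(64 − 74.5) + 75.6
y = 0.753165 × -10.5 + 75.6 = -7.9082 + 75.6 = 67.7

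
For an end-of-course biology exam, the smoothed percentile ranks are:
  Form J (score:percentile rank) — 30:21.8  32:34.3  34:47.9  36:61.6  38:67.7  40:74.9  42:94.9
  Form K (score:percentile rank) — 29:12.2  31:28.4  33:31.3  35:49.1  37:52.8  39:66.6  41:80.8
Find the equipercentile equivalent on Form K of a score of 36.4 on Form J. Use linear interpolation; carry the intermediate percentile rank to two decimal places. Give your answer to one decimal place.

38.5

PR of 36.4 on Form J: 61.6 + (36.4 − 36)/(38 − 36) × (67.7 − 61.6) = 62.82
On Form K, PR 62.82 falls between score 37 (PR 52.8) and 39 (PR 66.6).
Interpolate: 37 + (62.82 − 52.8)/(66.6 − 52.8) × (39 − 37) = 38.5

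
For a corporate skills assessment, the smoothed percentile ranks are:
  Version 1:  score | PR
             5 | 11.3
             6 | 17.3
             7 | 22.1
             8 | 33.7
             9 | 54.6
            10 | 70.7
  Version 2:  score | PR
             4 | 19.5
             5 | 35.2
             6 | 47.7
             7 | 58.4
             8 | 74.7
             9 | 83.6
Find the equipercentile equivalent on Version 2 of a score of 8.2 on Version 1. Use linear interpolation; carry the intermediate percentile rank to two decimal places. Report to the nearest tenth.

PR of 8.2 on Version 1: 33.7 + (8.2 − 8)/(9 − 8) × (54.6 − 33.7) = 37.88
On Version 2, PR 37.88 falls between score 5 (PR 35.2) and 6 (PR 47.7).
Interpolate: 5 + (37.88 − 35.2)/(47.7 − 35.2) × (6 − 5) = 5.2

5.2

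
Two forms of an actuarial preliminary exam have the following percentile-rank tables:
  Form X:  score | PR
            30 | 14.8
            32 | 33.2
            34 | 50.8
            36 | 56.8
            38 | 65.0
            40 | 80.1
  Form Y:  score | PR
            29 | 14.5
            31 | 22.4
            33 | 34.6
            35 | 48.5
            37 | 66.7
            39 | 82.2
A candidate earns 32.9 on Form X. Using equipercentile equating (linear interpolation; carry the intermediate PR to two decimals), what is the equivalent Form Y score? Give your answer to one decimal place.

PR of 32.9 on Form X: 33.2 + (32.9 − 32)/(34 − 32) × (50.8 − 33.2) = 41.12
On Form Y, PR 41.12 falls between score 33 (PR 34.6) and 35 (PR 48.5).
Interpolate: 33 + (41.12 − 34.6)/(48.5 − 34.6) × (35 − 33) = 33.9

33.9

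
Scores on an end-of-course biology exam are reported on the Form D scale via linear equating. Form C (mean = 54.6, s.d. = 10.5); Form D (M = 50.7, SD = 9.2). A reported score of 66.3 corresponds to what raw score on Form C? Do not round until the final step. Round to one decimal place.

Invert y = (SD_Y/SD_X)(x − M_X) + M_Y:
x = (SD_X/SD_Y)(y − M_Y) + M_X = (10.5/9.2)(66.3 − 50.7) + 54.6
x = 1.141304 × 15.600 + 54.6 = 72.4

72.4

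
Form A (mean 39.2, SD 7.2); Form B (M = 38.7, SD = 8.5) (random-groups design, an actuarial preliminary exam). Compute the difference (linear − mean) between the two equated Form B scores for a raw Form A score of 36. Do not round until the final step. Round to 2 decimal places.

Mean-equated: 36 + (38.7 − 39.2) = 35.50
Linear-equated: (8.5/7.2)(36 − 39.2) + 38.7 = 34.922
Difference = 34.922 − 35.50 = -0.58

-0.58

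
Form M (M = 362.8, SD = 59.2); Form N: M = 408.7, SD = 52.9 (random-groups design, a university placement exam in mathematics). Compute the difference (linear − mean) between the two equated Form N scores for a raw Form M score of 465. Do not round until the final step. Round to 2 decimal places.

-10.88

Mean-equated: 465 + (408.7 − 362.8) = 510.90
Linear-equated: (52.9/59.2)(465 − 362.8) + 408.7 = 500.024
Difference = 500.024 − 510.90 = -10.88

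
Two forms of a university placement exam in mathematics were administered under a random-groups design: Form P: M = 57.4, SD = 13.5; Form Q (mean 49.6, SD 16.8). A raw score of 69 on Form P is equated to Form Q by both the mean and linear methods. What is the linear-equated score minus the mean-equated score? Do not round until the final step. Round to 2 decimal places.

Mean-equated: 69 + (49.6 − 57.4) = 61.20
Linear-equated: (16.8/13.5)(69 − 57.4) + 49.6 = 64.036
Difference = 64.036 − 61.20 = 2.84

2.84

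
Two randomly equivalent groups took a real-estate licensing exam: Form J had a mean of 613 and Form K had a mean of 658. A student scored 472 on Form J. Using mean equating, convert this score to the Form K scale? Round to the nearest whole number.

Mean equating: y = x + (M_Y − M_X) = 472 + (658 − 613) = 517

517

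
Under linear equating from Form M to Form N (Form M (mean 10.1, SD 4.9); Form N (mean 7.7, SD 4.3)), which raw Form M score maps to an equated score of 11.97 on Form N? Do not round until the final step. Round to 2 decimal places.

14.97

Invert y = (SD_Y/SD_X)(x − M_X) + M_Y:
x = (SD_X/SD_Y)(y − M_Y) + M_X = (4.9/4.3)(11.97 − 7.7) + 10.1
x = 1.139535 × 4.270 + 10.1 = 14.97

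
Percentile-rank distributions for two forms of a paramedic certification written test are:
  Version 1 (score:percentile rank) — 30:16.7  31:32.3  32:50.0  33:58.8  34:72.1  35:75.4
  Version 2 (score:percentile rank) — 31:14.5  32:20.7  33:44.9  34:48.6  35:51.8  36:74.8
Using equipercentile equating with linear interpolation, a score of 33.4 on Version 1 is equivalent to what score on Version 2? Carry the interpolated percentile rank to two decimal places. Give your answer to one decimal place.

PR of 33.4 on Version 1: 58.8 + (33.4 − 33)/(34 − 33) × (72.1 − 58.8) = 64.12
On Version 2, PR 64.12 falls between score 35 (PR 51.8) and 36 (PR 74.8).
Interpolate: 35 + (64.12 − 51.8)/(74.8 − 51.8) × (36 − 35) = 35.5

35.5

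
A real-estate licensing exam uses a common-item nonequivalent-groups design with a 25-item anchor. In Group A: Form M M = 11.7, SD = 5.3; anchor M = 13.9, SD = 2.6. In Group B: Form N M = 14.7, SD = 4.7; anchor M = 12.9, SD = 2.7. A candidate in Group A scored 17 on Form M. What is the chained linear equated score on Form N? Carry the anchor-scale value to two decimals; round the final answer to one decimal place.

Form M → anchor (Group A): v = (2.6/5.3)(17 − 11.7) + 13.9 = 16.50
anchor → Form N (Group B): y = (4.7/2.7)(16.50 − 12.9) + 14.7 = 21.0

21.0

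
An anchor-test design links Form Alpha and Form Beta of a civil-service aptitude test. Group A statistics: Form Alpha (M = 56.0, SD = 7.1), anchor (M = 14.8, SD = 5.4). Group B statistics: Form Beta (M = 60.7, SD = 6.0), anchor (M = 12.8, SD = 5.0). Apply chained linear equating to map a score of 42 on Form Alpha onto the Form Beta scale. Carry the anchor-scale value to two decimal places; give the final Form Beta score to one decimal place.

Form Alpha → anchor (Group A): v = (5.4/7.1)(42 − 56.0) + 14.8 = 4.15
anchor → Form Beta (Group B): y = (6.0/5.0)(4.15 − 12.8) + 60.7 = 50.3

50.3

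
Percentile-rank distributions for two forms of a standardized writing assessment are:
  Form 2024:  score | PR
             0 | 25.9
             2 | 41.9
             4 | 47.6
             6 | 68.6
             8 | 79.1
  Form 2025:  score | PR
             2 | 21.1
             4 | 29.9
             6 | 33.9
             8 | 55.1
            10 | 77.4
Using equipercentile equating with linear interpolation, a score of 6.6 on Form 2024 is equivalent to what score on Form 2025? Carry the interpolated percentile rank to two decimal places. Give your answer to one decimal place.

PR of 6.6 on Form 2024: 68.6 + (6.6 − 6)/(8 − 6) × (79.1 − 68.6) = 71.75
On Form 2025, PR 71.75 falls between score 8 (PR 55.1) and 10 (PR 77.4).
Interpolate: 8 + (71.75 − 55.1)/(77.4 − 55.1) × (10 − 8) = 9.5

9.5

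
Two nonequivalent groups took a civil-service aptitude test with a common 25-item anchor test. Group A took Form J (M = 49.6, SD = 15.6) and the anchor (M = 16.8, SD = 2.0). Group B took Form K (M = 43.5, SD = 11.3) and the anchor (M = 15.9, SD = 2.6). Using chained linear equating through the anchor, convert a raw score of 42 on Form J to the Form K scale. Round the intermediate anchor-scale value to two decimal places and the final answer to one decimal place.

Form J → anchor (Group A): v = (2.0/15.6)(42 − 49.6) + 16.8 = 15.83
anchor → Form K (Group B): y = (11.3/2.6)(15.83 − 15.9) + 43.5 = 43.2

43.2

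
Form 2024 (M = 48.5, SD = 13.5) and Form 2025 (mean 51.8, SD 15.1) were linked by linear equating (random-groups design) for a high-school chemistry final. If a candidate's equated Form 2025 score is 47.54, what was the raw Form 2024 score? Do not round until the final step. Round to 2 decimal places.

44.69

Invert y = (SD_Y/SD_X)(x − M_X) + M_Y:
x = (SD_X/SD_Y)(y − M_Y) + M_X = (13.5/15.1)(47.54 − 51.8) + 48.5
x = 0.894040 × -4.260 + 48.5 = 44.69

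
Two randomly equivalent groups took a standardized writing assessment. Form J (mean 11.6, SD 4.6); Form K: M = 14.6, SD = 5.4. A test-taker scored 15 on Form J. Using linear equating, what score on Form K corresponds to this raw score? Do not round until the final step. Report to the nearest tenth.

18.6

Linear equating: y = (SD_Y/SD_X)(x − M_X) + M_Y
y = (5.4/4.6)(15 − 11.6) + 14.6
y = 1.173913 × 3.4 + 14.6 = 3.9913 + 14.6 = 18.6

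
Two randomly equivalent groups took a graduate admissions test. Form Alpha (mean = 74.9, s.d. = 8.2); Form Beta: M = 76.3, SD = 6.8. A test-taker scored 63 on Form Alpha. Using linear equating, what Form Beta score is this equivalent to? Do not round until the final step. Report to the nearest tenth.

Linear equating: y = (SD_Y/SD_X)(x − M_X) + M_Y
y = (6.8/8.2)(63 − 74.9) + 76.3
y = 0.829268 × -11.9 + 76.3 = -9.8683 + 76.3 = 66.4

66.4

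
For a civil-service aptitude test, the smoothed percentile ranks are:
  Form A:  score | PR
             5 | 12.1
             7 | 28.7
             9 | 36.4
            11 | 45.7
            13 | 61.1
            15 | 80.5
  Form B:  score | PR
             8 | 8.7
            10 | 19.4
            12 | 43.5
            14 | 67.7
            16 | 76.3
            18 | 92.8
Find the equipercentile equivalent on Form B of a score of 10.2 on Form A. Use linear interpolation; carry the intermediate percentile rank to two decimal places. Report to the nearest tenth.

PR of 10.2 on Form A: 36.4 + (10.2 − 9)/(11 − 9) × (45.7 − 36.4) = 41.98
On Form B, PR 41.98 falls between score 10 (PR 19.4) and 12 (PR 43.5).
Interpolate: 10 + (41.98 − 19.4)/(43.5 − 19.4) × (12 − 10) = 11.9

11.9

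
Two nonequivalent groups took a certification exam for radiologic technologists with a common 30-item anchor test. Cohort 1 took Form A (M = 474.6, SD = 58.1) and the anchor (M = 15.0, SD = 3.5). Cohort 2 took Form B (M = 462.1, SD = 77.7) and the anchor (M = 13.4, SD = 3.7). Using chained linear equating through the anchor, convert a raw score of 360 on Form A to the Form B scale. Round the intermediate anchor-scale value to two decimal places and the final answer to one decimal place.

Form A → anchor (Cohort 1): v = (3.5/58.1)(360 − 474.6) + 15.0 = 8.10
anchor → Form B (Cohort 2): y = (77.7/3.7)(8.10 − 13.4) + 462.1 = 350.8

350.8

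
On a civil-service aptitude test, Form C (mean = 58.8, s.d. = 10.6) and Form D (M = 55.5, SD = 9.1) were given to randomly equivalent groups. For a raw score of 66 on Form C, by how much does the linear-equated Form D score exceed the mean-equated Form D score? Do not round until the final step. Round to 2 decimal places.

-1.02

Mean-equated: 66 + (55.5 − 58.8) = 62.70
Linear-equated: (9.1/10.6)(66 − 58.8) + 55.5 = 61.681
Difference = 61.681 − 62.70 = -1.02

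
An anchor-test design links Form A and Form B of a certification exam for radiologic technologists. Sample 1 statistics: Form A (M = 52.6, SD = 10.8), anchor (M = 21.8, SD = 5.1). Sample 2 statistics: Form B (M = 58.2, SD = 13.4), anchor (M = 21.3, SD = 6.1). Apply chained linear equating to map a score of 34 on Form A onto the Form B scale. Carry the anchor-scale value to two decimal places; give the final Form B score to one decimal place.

40.0

Form A → anchor (Sample 1): v = (5.1/10.8)(34 − 52.6) + 21.8 = 13.02
anchor → Form B (Sample 2): y = (13.4/6.1)(13.02 − 21.3) + 58.2 = 40.0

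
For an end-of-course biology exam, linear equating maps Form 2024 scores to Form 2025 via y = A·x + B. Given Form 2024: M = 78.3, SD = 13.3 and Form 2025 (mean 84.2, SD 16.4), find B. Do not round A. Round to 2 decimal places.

A = SD_Y / SD_X = 16.4 / 13.3 = 1.233083
B = M_Y − A·M_X = 84.2 − 1.233083 × 78.3 = -12.35

-12.35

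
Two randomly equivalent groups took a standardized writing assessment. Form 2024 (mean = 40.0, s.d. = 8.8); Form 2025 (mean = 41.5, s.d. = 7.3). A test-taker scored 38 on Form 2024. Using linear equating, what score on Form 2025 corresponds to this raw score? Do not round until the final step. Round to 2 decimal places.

Linear equating: y = (SD_Y/SD_X)(x − M_X) + M_Y
y = (7.3/8.8)(38 − 40.0) + 41.5
y = 0.829545 × -2.0 + 41.5 = -1.6591 + 41.5 = 39.84

39.84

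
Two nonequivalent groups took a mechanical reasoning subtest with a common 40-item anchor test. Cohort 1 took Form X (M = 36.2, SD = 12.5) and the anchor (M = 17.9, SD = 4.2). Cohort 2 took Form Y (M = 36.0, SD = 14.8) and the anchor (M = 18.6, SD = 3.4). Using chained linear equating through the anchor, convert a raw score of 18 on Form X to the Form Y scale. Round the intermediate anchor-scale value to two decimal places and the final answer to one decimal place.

6.3

Form X → anchor (Cohort 1): v = (4.2/12.5)(18 − 36.2) + 17.9 = 11.78
anchor → Form Y (Cohort 2): y = (14.8/3.4)(11.78 − 18.6) + 36.0 = 6.3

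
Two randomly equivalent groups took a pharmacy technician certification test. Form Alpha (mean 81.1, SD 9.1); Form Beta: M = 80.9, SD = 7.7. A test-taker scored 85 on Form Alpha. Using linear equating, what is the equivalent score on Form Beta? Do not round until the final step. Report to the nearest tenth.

Linear equating: y = (SD_Y/SD_X)(x − M_X) + M_Y
y = (7.7/9.1)(85 − 81.1) + 80.9
y = 0.846154 × 3.9 + 80.9 = 3.3000 + 80.9 = 84.2

84.2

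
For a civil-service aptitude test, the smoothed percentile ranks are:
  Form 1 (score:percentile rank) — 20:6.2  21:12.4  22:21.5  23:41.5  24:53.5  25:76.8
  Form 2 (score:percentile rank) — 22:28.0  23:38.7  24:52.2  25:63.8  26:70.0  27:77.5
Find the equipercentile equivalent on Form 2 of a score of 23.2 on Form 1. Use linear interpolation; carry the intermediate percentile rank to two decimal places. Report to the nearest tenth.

PR of 23.2 on Form 1: 41.5 + (23.2 − 23)/(24 − 23) × (53.5 − 41.5) = 43.90
On Form 2, PR 43.90 falls between score 23 (PR 38.7) and 24 (PR 52.2).
Interpolate: 23 + (43.90 − 38.7)/(52.2 − 38.7) × (24 − 23) = 23.4

23.4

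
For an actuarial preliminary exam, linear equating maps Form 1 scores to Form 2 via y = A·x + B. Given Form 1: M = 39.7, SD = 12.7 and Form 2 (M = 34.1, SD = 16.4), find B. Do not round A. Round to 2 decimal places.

A = SD_Y / SD_X = 16.4 / 12.7 = 1.291339
B = M_Y − A·M_X = 34.1 − 1.291339 × 39.7 = -17.17

-17.17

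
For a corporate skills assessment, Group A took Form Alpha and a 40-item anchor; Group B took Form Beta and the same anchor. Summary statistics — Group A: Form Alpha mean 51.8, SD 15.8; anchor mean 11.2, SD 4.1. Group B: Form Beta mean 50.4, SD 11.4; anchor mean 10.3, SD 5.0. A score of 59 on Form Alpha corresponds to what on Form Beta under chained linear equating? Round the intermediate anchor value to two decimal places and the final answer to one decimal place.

56.7

Form Alpha → anchor (Group A): v = (4.1/15.8)(59 − 51.8) + 11.2 = 13.07
anchor → Form Beta (Group B): y = (11.4/5.0)(13.07 − 10.3) + 50.4 = 56.7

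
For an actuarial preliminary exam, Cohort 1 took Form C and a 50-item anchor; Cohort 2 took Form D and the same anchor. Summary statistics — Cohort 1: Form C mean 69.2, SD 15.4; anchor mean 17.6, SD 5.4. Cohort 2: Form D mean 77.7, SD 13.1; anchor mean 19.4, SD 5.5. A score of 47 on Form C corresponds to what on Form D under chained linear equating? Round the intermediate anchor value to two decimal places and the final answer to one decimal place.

54.9

Form C → anchor (Cohort 1): v = (5.4/15.4)(47 − 69.2) + 17.6 = 9.82
anchor → Form D (Cohort 2): y = (13.1/5.5)(9.82 − 19.4) + 77.7 = 54.9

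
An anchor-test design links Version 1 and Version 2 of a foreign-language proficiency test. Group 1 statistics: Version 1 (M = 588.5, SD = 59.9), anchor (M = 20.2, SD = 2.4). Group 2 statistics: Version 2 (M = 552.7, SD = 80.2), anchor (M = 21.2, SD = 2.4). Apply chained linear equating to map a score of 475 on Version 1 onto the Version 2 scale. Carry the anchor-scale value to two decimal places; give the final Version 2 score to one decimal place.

Version 1 → anchor (Group 1): v = (2.4/59.9)(475 − 588.5) + 20.2 = 15.65
anchor → Version 2 (Group 2): y = (80.2/2.4)(15.65 − 21.2) + 552.7 = 367.2

367.2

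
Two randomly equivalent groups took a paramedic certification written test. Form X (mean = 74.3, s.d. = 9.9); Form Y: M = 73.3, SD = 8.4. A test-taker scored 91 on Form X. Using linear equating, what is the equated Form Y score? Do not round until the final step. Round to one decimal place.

Linear equating: y = (SD_Y/SD_X)(x − M_X) + M_Y
y = (8.4/9.9)(91 − 74.3) + 73.3
y = 0.848485 × 16.7 + 73.3 = 14.1697 + 73.3 = 87.5

87.5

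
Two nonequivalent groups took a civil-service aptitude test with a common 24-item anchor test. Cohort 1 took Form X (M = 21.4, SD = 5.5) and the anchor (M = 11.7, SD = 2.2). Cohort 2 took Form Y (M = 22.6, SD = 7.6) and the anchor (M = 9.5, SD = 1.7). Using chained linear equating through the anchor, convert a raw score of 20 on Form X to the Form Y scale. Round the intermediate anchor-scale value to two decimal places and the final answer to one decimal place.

Form X → anchor (Cohort 1): v = (2.2/5.5)(20 − 21.4) + 11.7 = 11.14
anchor → Form Y (Cohort 2): y = (7.6/1.7)(11.14 − 9.5) + 22.6 = 29.9

29.9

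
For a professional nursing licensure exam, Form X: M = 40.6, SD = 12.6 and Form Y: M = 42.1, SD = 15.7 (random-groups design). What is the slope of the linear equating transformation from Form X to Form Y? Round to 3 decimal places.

1.246

A = SD_Y / SD_X = 15.7 / 12.6 = 1.246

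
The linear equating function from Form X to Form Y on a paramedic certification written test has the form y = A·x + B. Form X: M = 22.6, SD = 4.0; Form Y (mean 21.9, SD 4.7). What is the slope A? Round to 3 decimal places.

A = SD_Y / SD_X = 4.7 / 4.0 = 1.175

1.175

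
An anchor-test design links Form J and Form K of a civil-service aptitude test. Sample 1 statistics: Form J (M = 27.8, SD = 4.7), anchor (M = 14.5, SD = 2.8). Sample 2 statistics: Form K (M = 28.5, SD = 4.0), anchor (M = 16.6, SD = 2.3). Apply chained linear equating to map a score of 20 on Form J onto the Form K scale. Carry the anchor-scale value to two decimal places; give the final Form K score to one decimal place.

16.8

Form J → anchor (Sample 1): v = (2.8/4.7)(20 − 27.8) + 14.5 = 9.85
anchor → Form K (Sample 2): y = (4.0/2.3)(9.85 − 16.6) + 28.5 = 16.8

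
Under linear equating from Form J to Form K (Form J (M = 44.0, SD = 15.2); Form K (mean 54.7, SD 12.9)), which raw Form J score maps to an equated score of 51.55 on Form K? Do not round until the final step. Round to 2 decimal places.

Invert y = (SD_Y/SD_X)(x − M_X) + M_Y:
x = (SD_X/SD_Y)(y − M_Y) + M_X = (15.2/12.9)(51.55 − 54.7) + 44.0
x = 1.178295 × -3.150 + 44.0 = 40.29

40.29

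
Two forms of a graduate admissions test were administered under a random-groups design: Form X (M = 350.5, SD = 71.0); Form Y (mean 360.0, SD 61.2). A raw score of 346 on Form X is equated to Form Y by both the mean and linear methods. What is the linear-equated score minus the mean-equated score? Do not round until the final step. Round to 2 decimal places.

0.62

Mean-equated: 346 + (360.0 − 350.5) = 355.50
Linear-equated: (61.2/71.0)(346 − 350.5) + 360.0 = 356.121
Difference = 356.121 − 355.50 = 0.62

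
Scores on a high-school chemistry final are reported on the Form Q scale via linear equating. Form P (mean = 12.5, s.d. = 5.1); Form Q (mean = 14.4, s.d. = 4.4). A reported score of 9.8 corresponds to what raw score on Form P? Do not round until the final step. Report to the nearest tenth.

Invert y = (SD_Y/SD_X)(x − M_X) + M_Y:
x = (SD_X/SD_Y)(y − M_Y) + M_X = (5.1/4.4)(9.8 − 14.4) + 12.5
x = 1.159091 × -4.600 + 12.5 = 7.2

7.2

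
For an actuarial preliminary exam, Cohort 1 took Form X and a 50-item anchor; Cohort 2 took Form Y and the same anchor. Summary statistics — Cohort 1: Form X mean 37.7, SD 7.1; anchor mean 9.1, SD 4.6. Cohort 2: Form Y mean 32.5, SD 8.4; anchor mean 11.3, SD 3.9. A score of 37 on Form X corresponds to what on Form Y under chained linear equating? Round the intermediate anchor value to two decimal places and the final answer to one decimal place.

Form X → anchor (Cohort 1): v = (4.6/7.1)(37 − 37.7) + 9.1 = 8.65
anchor → Form Y (Cohort 2): y = (8.4/3.9)(8.65 − 11.3) + 32.5 = 26.8

26.8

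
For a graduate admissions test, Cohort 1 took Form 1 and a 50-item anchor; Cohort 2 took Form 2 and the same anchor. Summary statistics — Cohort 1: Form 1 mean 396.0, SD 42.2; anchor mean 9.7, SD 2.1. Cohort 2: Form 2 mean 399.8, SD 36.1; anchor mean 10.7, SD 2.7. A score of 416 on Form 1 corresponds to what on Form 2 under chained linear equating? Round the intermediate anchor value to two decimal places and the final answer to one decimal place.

Form 1 → anchor (Cohort 1): v = (2.1/42.2)(416 − 396.0) + 9.7 = 10.70
anchor → Form 2 (Cohort 2): y = (36.1/2.7)(10.70 − 10.7) + 399.8 = 399.8

399.8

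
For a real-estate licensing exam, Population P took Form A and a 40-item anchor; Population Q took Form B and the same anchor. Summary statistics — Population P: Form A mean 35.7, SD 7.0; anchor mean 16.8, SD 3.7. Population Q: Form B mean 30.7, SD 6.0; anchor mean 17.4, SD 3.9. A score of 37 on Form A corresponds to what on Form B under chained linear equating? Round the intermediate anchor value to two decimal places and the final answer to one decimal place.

30.8

Form A → anchor (Population P): v = (3.7/7.0)(37 − 35.7) + 16.8 = 17.49
anchor → Form B (Population Q): y = (6.0/3.9)(17.49 − 17.4) + 30.7 = 30.8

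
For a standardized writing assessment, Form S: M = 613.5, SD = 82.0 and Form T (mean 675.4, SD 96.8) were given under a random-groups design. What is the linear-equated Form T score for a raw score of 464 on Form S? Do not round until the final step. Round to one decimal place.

498.9

Linear equating: y = (SD_Y/SD_X)(x − M_X) + M_Y
y = (96.8/82.0)(464 − 613.5) + 675.4
y = 1.180488 × -149.5 + 675.4 = -176.4829 + 675.4 = 498.9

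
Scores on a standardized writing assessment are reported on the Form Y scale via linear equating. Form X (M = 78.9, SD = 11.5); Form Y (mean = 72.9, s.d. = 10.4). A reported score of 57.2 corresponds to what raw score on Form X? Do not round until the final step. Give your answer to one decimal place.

61.5

Invert y = (SD_Y/SD_X)(x − M_X) + M_Y:
x = (SD_X/SD_Y)(y − M_Y) + M_X = (11.5/10.4)(57.2 − 72.9) + 78.9
x = 1.105769 × -15.700 + 78.9 = 61.5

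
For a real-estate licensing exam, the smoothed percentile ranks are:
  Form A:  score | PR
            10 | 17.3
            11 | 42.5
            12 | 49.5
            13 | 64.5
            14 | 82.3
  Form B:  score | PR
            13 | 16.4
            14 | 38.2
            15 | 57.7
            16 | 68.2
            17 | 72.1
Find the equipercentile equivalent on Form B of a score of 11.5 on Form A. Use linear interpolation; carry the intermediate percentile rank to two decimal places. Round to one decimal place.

14.4

PR of 11.5 on Form A: 42.5 + (11.5 − 11)/(12 − 11) × (49.5 − 42.5) = 46.00
On Form B, PR 46.00 falls between score 14 (PR 38.2) and 15 (PR 57.7).
Interpolate: 14 + (46.00 − 38.2)/(57.7 − 38.2) × (15 − 14) = 14.4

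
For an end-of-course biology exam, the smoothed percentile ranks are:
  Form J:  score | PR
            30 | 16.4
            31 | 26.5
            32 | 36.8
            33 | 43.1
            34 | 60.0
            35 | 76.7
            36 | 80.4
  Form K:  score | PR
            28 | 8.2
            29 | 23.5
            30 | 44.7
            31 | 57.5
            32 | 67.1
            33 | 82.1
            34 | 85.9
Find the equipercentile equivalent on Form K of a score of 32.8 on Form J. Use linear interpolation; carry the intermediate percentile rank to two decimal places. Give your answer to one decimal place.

29.9

PR of 32.8 on Form J: 36.8 + (32.8 − 32)/(33 − 32) × (43.1 − 36.8) = 41.84
On Form K, PR 41.84 falls between score 29 (PR 23.5) and 30 (PR 44.7).
Interpolate: 29 + (41.84 − 23.5)/(44.7 − 23.5) × (30 − 29) = 29.9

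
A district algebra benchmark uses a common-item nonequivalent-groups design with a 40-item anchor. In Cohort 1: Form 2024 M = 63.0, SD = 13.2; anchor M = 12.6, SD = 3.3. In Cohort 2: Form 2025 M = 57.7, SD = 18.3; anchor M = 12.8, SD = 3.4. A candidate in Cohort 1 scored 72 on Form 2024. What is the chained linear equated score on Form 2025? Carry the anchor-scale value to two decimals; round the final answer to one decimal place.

Form 2024 → anchor (Cohort 1): v = (3.3/13.2)(72 − 63.0) + 12.6 = 14.85
anchor → Form 2025 (Cohort 2): y = (18.3/3.4)(14.85 − 12.8) + 57.7 = 68.7

68.7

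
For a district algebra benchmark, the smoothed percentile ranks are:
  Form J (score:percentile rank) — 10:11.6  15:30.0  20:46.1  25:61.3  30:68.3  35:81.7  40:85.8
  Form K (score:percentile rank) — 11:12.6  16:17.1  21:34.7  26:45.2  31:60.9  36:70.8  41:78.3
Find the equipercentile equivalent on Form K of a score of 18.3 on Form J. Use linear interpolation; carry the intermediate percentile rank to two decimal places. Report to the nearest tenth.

PR of 18.3 on Form J: 30.0 + (18.3 − 15)/(20 − 15) × (46.1 − 30.0) = 40.63
On Form K, PR 40.63 falls between score 21 (PR 34.7) and 26 (PR 45.2).
Interpolate: 21 + (40.63 − 34.7)/(45.2 − 34.7) × (26 − 21) = 23.8

23.8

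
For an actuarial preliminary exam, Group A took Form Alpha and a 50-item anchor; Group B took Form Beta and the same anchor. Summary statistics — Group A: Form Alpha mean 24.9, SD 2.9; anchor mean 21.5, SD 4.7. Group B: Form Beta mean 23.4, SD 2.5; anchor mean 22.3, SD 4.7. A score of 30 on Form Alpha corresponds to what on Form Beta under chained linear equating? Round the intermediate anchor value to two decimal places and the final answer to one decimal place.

Form Alpha → anchor (Group A): v = (4.7/2.9)(30 − 24.9) + 21.5 = 29.77
anchor → Form Beta (Group B): y = (2.5/4.7)(29.77 − 22.3) + 23.4 = 27.4

27.4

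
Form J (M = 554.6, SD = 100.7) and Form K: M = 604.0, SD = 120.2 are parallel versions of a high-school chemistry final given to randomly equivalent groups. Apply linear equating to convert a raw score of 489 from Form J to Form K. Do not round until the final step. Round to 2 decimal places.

525.70

Linear equating: y = (SD_Y/SD_X)(x − M_X) + M_Y
y = (120.2/100.7)(489 − 554.6) + 604.0
y = 1.193644 × -65.6 + 604.0 = -78.3031 + 604.0 = 525.70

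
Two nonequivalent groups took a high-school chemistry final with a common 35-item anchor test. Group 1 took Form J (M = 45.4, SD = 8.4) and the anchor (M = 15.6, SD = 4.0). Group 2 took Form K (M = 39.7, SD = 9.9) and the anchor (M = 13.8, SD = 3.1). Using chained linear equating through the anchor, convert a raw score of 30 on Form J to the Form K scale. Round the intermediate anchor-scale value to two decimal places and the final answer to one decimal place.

22.0

Form J → anchor (Group 1): v = (4.0/8.4)(30 − 45.4) + 15.6 = 8.27
anchor → Form K (Group 2): y = (9.9/3.1)(8.27 − 13.8) + 39.7 = 22.0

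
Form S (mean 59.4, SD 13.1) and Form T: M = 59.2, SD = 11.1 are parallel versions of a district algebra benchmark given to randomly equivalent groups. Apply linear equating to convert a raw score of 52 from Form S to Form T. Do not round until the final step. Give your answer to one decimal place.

Linear equating: y = (SD_Y/SD_X)(x − M_X) + M_Y
y = (11.1/13.1)(52 − 59.4) + 59.2
y = 0.847328 × -7.4 + 59.2 = -6.2702 + 59.2 = 52.9

52.9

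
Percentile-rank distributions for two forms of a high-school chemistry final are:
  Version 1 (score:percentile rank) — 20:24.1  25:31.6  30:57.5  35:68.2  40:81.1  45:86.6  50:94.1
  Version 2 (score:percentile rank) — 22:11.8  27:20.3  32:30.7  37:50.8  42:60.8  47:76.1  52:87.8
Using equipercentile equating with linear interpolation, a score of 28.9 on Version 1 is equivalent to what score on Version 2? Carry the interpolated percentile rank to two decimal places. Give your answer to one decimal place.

37.5

PR of 28.9 on Version 1: 31.6 + (28.9 − 25)/(30 − 25) × (57.5 − 31.6) = 51.80
On Version 2, PR 51.80 falls between score 37 (PR 50.8) and 42 (PR 60.8).
Interpolate: 37 + (51.80 − 50.8)/(60.8 − 50.8) × (42 − 37) = 37.5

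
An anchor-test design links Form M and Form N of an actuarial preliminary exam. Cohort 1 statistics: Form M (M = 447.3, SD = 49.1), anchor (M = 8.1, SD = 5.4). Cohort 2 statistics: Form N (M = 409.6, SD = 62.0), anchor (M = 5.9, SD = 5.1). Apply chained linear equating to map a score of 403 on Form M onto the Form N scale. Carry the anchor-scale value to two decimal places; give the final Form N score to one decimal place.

377.1

Form M → anchor (Cohort 1): v = (5.4/49.1)(403 − 447.3) + 8.1 = 3.23
anchor → Form N (Cohort 2): y = (62.0/5.1)(3.23 − 5.9) + 409.6 = 377.1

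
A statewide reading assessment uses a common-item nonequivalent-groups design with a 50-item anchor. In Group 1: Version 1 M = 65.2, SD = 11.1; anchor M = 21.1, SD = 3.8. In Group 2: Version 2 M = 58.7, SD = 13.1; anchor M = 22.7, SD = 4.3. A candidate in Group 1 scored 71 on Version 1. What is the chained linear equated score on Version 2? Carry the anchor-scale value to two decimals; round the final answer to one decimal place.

Version 1 → anchor (Group 1): v = (3.8/11.1)(71 − 65.2) + 21.1 = 23.09
anchor → Version 2 (Group 2): y = (13.1/4.3)(23.09 − 22.7) + 58.7 = 59.9

59.9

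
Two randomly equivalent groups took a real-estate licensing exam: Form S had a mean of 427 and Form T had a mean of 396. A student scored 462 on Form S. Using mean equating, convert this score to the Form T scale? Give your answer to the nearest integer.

Mean equating: y = x + (M_Y − M_X) = 462 + (396 − 427) = 431

431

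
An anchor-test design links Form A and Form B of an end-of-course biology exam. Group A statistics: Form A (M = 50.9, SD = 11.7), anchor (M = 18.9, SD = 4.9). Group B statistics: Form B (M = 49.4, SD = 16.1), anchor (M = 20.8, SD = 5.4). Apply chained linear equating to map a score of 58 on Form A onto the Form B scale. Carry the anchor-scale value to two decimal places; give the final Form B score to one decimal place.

52.6

Form A → anchor (Group A): v = (4.9/11.7)(58 − 50.9) + 18.9 = 21.87
anchor → Form B (Group B): y = (16.1/5.4)(21.87 − 20.8) + 49.4 = 52.6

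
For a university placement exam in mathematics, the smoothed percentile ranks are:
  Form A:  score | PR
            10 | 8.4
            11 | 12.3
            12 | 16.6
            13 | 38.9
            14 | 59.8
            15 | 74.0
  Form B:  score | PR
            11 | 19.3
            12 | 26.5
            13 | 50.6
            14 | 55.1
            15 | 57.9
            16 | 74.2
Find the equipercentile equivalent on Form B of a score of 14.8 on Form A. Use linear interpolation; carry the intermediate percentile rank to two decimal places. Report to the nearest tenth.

15.8

PR of 14.8 on Form A: 59.8 + (14.8 − 14)/(15 − 14) × (74.0 − 59.8) = 71.16
On Form B, PR 71.16 falls between score 15 (PR 57.9) and 16 (PR 74.2).
Interpolate: 15 + (71.16 − 57.9)/(74.2 − 57.9) × (16 − 15) = 15.8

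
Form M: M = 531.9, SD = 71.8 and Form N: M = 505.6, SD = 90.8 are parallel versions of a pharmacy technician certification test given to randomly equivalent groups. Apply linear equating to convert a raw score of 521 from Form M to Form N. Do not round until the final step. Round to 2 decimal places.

Linear equating: y = (SD_Y/SD_X)(x − M_X) + M_Y
y = (90.8/71.8)(521 − 531.9) + 505.6
y = 1.264624 × -10.9 + 505.6 = -13.7844 + 505.6 = 491.82

491.82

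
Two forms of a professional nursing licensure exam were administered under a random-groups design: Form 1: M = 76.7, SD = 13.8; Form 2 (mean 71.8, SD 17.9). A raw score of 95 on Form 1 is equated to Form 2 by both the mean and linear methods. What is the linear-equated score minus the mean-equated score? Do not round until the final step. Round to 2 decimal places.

5.44

Mean-equated: 95 + (71.8 − 76.7) = 90.10
Linear-equated: (17.9/13.8)(95 − 76.7) + 71.8 = 95.537
Difference = 95.537 − 90.10 = 5.44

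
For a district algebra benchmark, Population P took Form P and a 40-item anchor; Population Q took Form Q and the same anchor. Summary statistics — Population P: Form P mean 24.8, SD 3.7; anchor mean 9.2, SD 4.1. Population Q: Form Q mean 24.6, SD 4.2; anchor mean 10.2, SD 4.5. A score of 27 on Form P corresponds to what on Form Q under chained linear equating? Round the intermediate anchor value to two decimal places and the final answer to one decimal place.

Form P → anchor (Population P): v = (4.1/3.7)(27 − 24.8) + 9.2 = 11.64
anchor → Form Q (Population Q): y = (4.2/4.5)(11.64 − 10.2) + 24.6 = 25.9

25.9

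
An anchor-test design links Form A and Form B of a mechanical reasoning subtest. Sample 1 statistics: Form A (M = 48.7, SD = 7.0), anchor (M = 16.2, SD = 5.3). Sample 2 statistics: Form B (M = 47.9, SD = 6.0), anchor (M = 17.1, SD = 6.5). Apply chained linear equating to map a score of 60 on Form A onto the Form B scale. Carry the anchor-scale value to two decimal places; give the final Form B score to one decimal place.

Form A → anchor (Sample 1): v = (5.3/7.0)(60 − 48.7) + 16.2 = 24.76
anchor → Form B (Sample 2): y = (6.0/6.5)(24.76 − 17.1) + 47.9 = 55.0

55.0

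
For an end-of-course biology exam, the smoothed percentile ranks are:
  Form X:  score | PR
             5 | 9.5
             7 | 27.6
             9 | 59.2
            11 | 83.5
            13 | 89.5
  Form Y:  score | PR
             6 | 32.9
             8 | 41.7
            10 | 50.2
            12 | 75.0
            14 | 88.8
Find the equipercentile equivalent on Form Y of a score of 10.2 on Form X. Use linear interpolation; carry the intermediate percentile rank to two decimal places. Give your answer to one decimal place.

11.9

PR of 10.2 on Form X: 59.2 + (10.2 − 9)/(11 − 9) × (83.5 − 59.2) = 73.78
On Form Y, PR 73.78 falls between score 10 (PR 50.2) and 12 (PR 75.0).
Interpolate: 10 + (73.78 − 50.2)/(75.0 − 50.2) × (12 − 10) = 11.9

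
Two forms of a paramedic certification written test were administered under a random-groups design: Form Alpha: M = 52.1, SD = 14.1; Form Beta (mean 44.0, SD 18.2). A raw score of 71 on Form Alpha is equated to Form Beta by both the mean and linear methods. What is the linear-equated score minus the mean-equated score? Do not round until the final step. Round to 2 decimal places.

Mean-equated: 71 + (44.0 − 52.1) = 62.90
Linear-equated: (18.2/14.1)(71 − 52.1) + 44.0 = 68.396
Difference = 68.396 − 62.90 = 5.50

5.50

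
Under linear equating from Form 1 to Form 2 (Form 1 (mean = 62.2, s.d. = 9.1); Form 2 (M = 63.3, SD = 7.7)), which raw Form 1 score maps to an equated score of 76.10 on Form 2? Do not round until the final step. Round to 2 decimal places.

Invert y = (SD_Y/SD_X)(x − M_X) + M_Y:
x = (SD_X/SD_Y)(y − M_Y) + M_X = (9.1/7.7)(76.10 − 63.3) + 62.2
x = 1.181818 × 12.800 + 62.2 = 77.33

77.33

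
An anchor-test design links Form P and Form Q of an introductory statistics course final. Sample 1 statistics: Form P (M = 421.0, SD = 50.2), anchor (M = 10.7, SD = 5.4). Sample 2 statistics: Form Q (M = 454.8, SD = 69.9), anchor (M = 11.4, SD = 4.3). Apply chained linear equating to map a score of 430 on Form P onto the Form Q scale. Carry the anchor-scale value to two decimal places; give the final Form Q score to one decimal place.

Form P → anchor (Sample 1): v = (5.4/50.2)(430 − 421.0) + 10.7 = 11.67
anchor → Form Q (Sample 2): y = (69.9/4.3)(11.67 − 11.4) + 454.8 = 459.2

459.2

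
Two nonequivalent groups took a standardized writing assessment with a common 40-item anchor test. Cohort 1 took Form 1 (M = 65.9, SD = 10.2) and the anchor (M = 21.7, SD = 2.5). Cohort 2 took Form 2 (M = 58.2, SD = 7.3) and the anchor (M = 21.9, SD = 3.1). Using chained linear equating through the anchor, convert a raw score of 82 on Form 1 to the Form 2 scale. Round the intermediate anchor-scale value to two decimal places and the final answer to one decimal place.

Form 1 → anchor (Cohort 1): v = (2.5/10.2)(82 − 65.9) + 21.7 = 25.65
anchor → Form 2 (Cohort 2): y = (7.3/3.1)(25.65 − 21.9) + 58.2 = 67.0

67.0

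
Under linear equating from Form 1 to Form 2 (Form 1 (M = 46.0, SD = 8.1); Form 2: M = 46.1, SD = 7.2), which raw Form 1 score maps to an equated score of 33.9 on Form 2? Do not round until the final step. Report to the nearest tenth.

Invert y = (SD_Y/SD_X)(x − M_X) + M_Y:
x = (SD_X/SD_Y)(y − M_Y) + M_X = (8.1/7.2)(33.9 − 46.1) + 46.0
x = 1.125000 × -12.200 + 46.0 = 32.3

32.3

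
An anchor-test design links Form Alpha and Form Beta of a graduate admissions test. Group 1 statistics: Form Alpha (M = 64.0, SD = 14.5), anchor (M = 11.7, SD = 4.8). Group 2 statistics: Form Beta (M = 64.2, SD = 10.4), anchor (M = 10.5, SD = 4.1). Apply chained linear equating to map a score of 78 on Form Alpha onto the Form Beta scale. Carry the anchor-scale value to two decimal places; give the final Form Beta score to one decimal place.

Form Alpha → anchor (Group 1): v = (4.8/14.5)(78 − 64.0) + 11.7 = 16.33
anchor → Form Beta (Group 2): y = (10.4/4.1)(16.33 − 10.5) + 64.2 = 79.0

79.0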